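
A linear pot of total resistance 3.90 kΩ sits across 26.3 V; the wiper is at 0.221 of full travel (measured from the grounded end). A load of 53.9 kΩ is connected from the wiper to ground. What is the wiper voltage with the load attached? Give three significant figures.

V ≈ 5.74 V

The wiper splits the pot into (1−α)R = 3038 Ω above and αR = 861.9 Ω below.
Lower section ‖ load = 848.3 Ω.
V_wiper = 26.3 × 848.3/(3038 + 848.3) = 5.74 V.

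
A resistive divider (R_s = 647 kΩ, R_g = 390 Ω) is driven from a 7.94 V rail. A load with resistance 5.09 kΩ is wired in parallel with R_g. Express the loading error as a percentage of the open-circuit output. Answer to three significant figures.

The divider's output (Thévenin) resistance is R_s‖R_g = 389.8 Ω.
Fractional drop under load = R_th/(R_th + R_L) = 389.8 / (389.8 + 5090) = 0.07113.
So the output falls by 7.11 %.

7.11 %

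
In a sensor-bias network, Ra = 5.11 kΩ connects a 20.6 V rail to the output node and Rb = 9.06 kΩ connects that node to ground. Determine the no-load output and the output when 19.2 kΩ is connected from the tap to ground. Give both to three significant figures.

Unloaded: 13.2 V; loaded: 11.3 V

Open-circuit: V = 20.6 × 9.06/(5.11 + 9.06) = 13.2 V.
With the load, Rb becomes Rb‖R_L = 6.155 kΩ, so V = 20.6 × 6.155/11.27 = 11.3 V.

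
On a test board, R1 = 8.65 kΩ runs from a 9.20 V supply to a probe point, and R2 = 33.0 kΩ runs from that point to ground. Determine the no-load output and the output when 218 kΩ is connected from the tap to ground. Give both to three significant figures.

Open-circuit: V = 9.20 × 33.0/(8.65 + 33.0) = 7.29 V.
With the load, R2 becomes R2‖R_L = 28.66 kΩ, so V = 9.20 × 28.66/37.31 = 7.07 V.

Unloaded: 7.29 V; loaded: 7.07 V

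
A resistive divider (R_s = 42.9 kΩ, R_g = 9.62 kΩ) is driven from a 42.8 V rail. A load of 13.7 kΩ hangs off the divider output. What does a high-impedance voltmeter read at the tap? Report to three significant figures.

V_out ≈ 4.98 V

The load sits in parallel with R_g: R_g‖R_L = (9.62 × 13.7) / (9.62 + 13.7) = 5.652 kΩ.
V_out = 42.8 × 5.652 / (42.9 + 5.652) = 42.8 × 5.652/48.55 = 4.98 V.
(Unloaded it would have been 7.84 V.)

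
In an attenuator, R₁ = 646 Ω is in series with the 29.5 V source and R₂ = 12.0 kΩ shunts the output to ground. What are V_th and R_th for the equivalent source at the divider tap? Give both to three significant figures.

V_th = 28.0 V, R_th = 613 Ω

V_th is the open-circuit tap voltage: 29.5 × 12000/(646 + 12000) = 28.0 V.
With the supply zeroed, R₁ and R₂ appear in parallel from the tap: R_th = R₁‖R₂ = (646 × 12000)/12650 = 613 Ω.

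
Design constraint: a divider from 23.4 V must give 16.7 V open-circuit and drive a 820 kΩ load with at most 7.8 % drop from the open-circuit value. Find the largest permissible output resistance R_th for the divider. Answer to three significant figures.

R_th ≤ 69.4 kΩ

Loading drop = R_th/(R_th + R_L) ≤ 0.0780, so R_th ≤ R_L · ε/(1−ε) = 820 kΩ × 0.0780/0.9220 = 69.4 kΩ.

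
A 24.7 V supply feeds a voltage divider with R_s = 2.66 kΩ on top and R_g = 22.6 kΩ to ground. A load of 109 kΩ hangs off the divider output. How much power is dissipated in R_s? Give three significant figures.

P ≈ 3.55 mW

Total resistance from the source is R_s + (R_g‖R_L) = 21.38 kΩ, so I = 24.7/21.38 kΩ = 1.155 mA.
P = I²·R_s = (1.155 mA)² × 2.66 kΩ = 3.55 mW.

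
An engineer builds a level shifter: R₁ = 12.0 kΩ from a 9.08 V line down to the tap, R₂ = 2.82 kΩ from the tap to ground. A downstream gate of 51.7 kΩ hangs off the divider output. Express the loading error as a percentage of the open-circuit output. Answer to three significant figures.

The divider's output (Thévenin) resistance is R₁‖R₂ = 2.283 kΩ.
Fractional drop under load = R_th/(R_th + R_L) = 2.283 / (2.283 + 51.7) = 0.04230.
So the output falls by 4.23 %.

4.23 %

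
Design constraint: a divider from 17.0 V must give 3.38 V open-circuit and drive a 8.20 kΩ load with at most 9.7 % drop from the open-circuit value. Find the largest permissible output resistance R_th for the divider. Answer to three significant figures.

R_th ≤ 881 Ω

Loading drop = R_th/(R_th + R_L) ≤ 0.0970, so R_th ≤ R_L · ε/(1−ε) = 8.20 kΩ × 0.0970/0.9030 = 881 Ω.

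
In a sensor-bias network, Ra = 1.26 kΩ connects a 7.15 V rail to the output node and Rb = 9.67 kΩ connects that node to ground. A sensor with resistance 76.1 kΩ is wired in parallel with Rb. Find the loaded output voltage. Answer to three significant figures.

V_out ≈ 6.23 V

The load sits in parallel with Rb: Rb‖R_L = (9.67 × 76.1) / (9.67 + 76.1) = 8.580 kΩ.
V_out = 7.15 × 8.580 / (1.26 + 8.580) = 7.15 × 8.580/9.840 = 6.23 V.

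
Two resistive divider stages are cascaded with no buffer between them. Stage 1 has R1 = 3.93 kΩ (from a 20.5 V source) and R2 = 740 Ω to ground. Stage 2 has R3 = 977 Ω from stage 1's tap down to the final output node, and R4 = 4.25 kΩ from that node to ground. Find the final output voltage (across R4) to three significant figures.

V_out ≈ 2.36 V

Stage 2 presents R3+R4 = 5227 Ω as a load on stage 1's tap.
Stage 1's lower leg becomes R2‖(R3+R4) = 648.2 Ω, so V_mid = 20.5 × 648.2/4578 = 2.903 V.
Stage 2 is itself unloaded: V_out = V_mid × R4/(R3+R4) = 2.903 × 4250/5227 = 2.36 V.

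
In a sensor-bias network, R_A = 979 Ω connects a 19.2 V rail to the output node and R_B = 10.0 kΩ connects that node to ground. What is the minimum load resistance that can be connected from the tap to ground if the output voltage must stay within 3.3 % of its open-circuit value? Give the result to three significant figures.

R_L(min) ≈ 26.1 kΩ

Output resistance R_th = R_A‖R_B = (979 × 10000)/10980 = 891.7 Ω.
The fractional drop is R_th/(R_th + R_L); requiring this ≤ 0.0330 gives R_L ≥ R_th(1/0.0330 − 1) = 891.7 × 29.30 = 26.1 kΩ.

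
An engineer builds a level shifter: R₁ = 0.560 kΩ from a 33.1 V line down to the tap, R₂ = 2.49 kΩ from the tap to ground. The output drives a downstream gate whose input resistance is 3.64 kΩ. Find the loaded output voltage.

The load sits in parallel with R₂: R₂‖R_L = (2490 × 3640) / (2490 + 3640) = 1479 Ω.
V_out = 33.1 × 1479 / (560 + 1479) = 33.1 × 1479/2039 = 24.0 V.

V_out ≈ 24.0 V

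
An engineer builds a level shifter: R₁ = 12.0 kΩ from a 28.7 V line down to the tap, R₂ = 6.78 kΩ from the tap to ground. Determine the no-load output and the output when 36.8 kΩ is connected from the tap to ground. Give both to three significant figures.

Unloaded: 10.4 V; loaded: 9.27 V

Open-circuit: V = 28.7 × 6.78/(12.0 + 6.78) = 10.4 V.
With the load, R₂ becomes R₂‖R_L = 5.725 kΩ, so V = 28.7 × 5.725/17.73 = 9.27 V.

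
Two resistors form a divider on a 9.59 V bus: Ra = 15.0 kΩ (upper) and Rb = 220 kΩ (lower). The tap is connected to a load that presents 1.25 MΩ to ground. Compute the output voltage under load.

V_out ≈ 8.88 V

The load sits in parallel with Rb: Rb‖R_L = (220 × 1250) / (220 + 1250) = 187.1 kΩ.
V_out = 9.59 × 187.1 / (15.0 + 187.1) = 9.59 × 187.1/202.1 = 8.88 V.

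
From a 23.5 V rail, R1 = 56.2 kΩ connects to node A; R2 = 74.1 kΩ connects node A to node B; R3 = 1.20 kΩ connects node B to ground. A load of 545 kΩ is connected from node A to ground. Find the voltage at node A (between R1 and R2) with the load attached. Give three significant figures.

V ≈ 12.7 V

Below node A the series string R2+R3 = 75.30 kΩ sits in parallel with the 545 kΩ load: 66.16 kΩ.
V_A = 23.5 × 66.16/(56.2 + 66.16) = 12.7 V.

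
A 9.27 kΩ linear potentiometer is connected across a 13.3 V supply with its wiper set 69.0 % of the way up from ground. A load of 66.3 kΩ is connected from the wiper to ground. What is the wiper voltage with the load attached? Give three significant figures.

The wiper splits the pot into (1−α)R = 2.874 kΩ above and αR = 6.396 kΩ below.
Lower section ‖ load = 5.834 kΩ.
V_wiper = 13.3 × 5.834/(2.874 + 5.834) = 8.91 V.

V ≈ 8.91 V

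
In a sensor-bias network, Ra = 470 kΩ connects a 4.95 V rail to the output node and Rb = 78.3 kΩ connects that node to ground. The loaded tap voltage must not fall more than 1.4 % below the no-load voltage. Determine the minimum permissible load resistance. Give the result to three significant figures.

R_L(min) ≈ 4.73 MΩ

Output resistance R_th = Ra‖Rb = (470 × 78.3)/548.3 = 67.12 kΩ.
The fractional drop is R_th/(R_th + R_L); requiring this ≤ 0.0140 gives R_L ≥ R_th(1/0.0140 − 1) = 67.12 × 70.43 = 4.73 MΩ.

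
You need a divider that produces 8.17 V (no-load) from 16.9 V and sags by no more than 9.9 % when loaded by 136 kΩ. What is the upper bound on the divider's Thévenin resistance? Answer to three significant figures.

Loading drop = R_th/(R_th + R_L) ≤ 0.0990, so R_th ≤ R_L · ε/(1−ε) = 136 kΩ × 0.0990/0.9010 = 14.9 kΩ.
(Any R1, R2 with R2/(R1+R2) = 0.483 and R1‖R2 ≤ 14.9 kΩ will meet the spec.)

R_th ≤ 14.9 kΩ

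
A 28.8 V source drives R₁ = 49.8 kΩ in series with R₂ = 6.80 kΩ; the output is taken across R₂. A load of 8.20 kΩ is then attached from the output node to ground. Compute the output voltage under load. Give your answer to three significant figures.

V_out ≈ 2.00 V

The load sits in parallel with R₂: R₂‖R_L = (6.80 × 8.20) / (6.80 + 8.20) = 3.717 kΩ.
V_out = 28.8 × 3.717 / (49.8 + 3.717) = 28.8 × 3.717/53.52 = 2.00 V.
(Unloaded it would have been 3.46 V.)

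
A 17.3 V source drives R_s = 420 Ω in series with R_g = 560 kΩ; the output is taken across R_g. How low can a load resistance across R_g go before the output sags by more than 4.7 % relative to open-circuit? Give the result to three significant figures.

R_L(min) ≈ 8.51 kΩ

Output resistance R_th = R_s‖R_g = (420 × 560000)/560400 = 419.7 Ω.
The fractional drop is R_th/(R_th + R_L); requiring this ≤ 0.0470 gives R_L ≥ R_th(1/0.0470 − 1) = 419.7 × 20.28 = 8.51 kΩ.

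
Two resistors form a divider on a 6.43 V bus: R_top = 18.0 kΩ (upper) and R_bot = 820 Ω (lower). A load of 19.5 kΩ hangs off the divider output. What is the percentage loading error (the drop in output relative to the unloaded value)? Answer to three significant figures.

The divider's output (Thévenin) resistance is R_top‖R_bot = 784.3 Ω.
Fractional drop under load = R_th/(R_th + R_L) = 784.3 / (784.3 + 19500) = 0.03866.
So the output falls by 3.87 %.

3.87 %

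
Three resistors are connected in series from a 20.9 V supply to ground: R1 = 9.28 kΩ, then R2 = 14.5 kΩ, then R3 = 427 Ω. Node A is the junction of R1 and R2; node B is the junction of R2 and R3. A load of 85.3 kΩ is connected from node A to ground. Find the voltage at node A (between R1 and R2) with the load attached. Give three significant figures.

Below node A the series string R2+R3 = 14930 Ω sits in parallel with the 85300 Ω load: 12700 Ω.
V_A = 20.9 × 12700/(9280 + 12700) = 12.1 V.

V ≈ 12.1 V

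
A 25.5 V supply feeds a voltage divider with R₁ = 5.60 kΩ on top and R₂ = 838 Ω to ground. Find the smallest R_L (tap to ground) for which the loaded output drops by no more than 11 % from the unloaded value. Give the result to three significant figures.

R_L(min) ≈ 5.90 kΩ

Output resistance R_th = R₁‖R₂ = (5600 × 838)/6438 = 728.9 Ω.
The fractional drop is R_th/(R_th + R_L); requiring this ≤ 0.110 gives R_L ≥ R_th(1/0.110 − 1) = 728.9 × 8.091 = 5.90 kΩ.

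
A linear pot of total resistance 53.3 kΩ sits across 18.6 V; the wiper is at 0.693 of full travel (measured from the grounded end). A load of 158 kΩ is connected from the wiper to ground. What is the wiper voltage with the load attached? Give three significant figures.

The wiper splits the pot into (1−α)R = 16.36 kΩ above and αR = 36.94 kΩ below.
Lower section ‖ load = 29.94 kΩ.
V_wiper = 18.6 × 29.94/(16.36 + 29.94) = 12.0 V.

V ≈ 12.0 V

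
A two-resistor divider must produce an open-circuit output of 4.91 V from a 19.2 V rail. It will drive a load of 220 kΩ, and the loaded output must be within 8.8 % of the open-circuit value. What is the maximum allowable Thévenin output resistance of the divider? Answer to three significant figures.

Loading drop = R_th/(R_th + R_L) ≤ 0.0880, so R_th ≤ R_L · ε/(1−ε) = 220 kΩ × 0.0880/0.9120 = 21.2 kΩ.
(Any R1, R2 with R2/(R1+R2) = 0.256 and R1‖R2 ≤ 21.2 kΩ will meet the spec.)

R_th ≤ 21.2 kΩ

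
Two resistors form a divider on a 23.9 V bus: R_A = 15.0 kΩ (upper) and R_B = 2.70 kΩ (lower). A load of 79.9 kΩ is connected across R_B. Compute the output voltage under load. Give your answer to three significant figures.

V_out ≈ 3.54 V

The load sits in parallel with R_B: R_B‖R_L = (2.70 × 79.9) / (2.70 + 79.9) = 2.612 kΩ.
V_out = 23.9 × 2.612 / (15.0 + 2.612) = 23.9 × 2.612/17.61 = 3.54 V.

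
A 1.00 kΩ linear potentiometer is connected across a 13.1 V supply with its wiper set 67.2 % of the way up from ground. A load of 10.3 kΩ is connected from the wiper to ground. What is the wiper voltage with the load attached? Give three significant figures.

V ≈ 8.62 V

The wiper splits the pot into (1−α)R = 328.0 Ω above and αR = 672.0 Ω below.
Lower section ‖ load = 630.8 Ω.
V_wiper = 13.1 × 630.8/(328.0 + 630.8) = 8.62 V.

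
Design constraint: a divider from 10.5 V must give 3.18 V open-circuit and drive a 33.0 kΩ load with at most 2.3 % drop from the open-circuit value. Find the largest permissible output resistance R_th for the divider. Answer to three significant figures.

Loading drop = R_th/(R_th + R_L) ≤ 0.0230, so R_th ≤ R_L · ε/(1−ε) = 33.0 kΩ × 0.0230/0.9770 = 777 Ω.
(Any R1, R2 with R2/(R1+R2) = 0.303 and R1‖R2 ≤ 777 Ω will meet the spec.)

R_th ≤ 777 Ω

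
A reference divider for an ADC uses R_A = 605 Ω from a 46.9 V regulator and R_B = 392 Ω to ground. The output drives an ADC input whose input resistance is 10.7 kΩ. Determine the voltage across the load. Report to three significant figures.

V_out ≈ 18.0 V

The load sits in parallel with R_B: R_B‖R_L = (392 × 10700) / (392 + 10700) = 378.1 Ω.
V_out = 46.9 × 378.1 / (605 + 378.1) = 46.9 × 378.1/983.1 = 18.0 V.
(Unloaded it would have been 18.4 V.)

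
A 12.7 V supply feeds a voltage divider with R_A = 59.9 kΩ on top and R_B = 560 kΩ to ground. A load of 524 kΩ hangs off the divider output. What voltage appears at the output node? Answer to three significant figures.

The load sits in parallel with R_B: R_B‖R_L = (560 × 524) / (560 + 524) = 270.7 kΩ.
V_out = 12.7 × 270.7 / (59.9 + 270.7) = 12.7 × 270.7/330.6 = 10.4 V.

V_out ≈ 10.4 V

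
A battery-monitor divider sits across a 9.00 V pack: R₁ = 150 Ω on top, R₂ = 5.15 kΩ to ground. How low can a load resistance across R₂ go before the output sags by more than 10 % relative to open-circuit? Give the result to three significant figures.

Output resistance R_th = R₁‖R₂ = (150 × 5150)/5300 = 145.8 Ω.
The fractional drop is R_th/(R_th + R_L); requiring this ≤ 0.100 gives R_L ≥ R_th(1/0.100 − 1) = 145.8 × 9.000 = 1.31 kΩ.

R_L(min) ≈ 1.31 kΩ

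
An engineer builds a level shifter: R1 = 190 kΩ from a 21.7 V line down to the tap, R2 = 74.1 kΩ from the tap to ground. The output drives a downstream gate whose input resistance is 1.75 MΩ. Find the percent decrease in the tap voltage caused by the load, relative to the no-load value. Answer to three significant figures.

2.96 %

The divider's output (Thévenin) resistance is R1‖R2 = 53.31 kΩ.
Fractional drop under load = R_th/(R_th + R_L) = 53.31 / (53.31 + 1750) = 0.02956.
So the output falls by 2.96 %.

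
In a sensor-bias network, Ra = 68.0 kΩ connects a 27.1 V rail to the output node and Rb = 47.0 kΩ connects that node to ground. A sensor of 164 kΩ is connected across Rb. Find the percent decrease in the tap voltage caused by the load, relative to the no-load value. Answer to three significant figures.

14.5 %

The divider's output (Thévenin) resistance is Ra‖Rb = 27.79 kΩ.
Fractional drop under load = R_th/(R_th + R_L) = 27.79 / (27.79 + 164) = 0.1449.
So the output falls by 14.5 %.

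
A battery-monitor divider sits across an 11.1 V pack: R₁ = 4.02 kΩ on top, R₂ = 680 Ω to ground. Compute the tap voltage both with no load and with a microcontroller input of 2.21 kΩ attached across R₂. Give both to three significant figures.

Unloaded: 1.61 V; loaded: 1.27 V

Open-circuit: V = 11.1 × 680/(4020 + 680) = 1.61 V.
With the load, R₂ becomes R₂‖R_L = 520.0 Ω, so V = 11.1 × 520.0/4540 = 1.27 V.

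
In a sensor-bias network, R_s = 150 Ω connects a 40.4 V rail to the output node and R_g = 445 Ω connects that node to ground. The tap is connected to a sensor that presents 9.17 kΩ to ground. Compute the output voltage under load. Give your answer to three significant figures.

V_out ≈ 29.8 V

The load sits in parallel with R_g: R_g‖R_L = (445 × 9170) / (445 + 9170) = 424.4 Ω.
V_out = 40.4 × 424.4 / (150 + 424.4) = 40.4 × 424.4/574.4 = 29.8 V.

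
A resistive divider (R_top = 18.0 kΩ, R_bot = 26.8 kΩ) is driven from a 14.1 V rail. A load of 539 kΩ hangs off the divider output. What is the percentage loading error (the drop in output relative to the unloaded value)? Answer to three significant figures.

The divider's output (Thévenin) resistance is R_top‖R_bot = 10.77 kΩ.
Fractional drop under load = R_th/(R_th + R_L) = 10.77 / (10.77 + 539) = 0.01959.
So the output falls by 1.96 %.

1.96 %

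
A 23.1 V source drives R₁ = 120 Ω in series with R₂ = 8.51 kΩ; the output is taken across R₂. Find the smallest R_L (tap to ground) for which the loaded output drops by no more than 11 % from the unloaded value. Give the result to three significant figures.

Output resistance R_th = R₁‖R₂ = (120 × 8510)/8630 = 118.3 Ω.
The fractional drop is R_th/(R_th + R_L); requiring this ≤ 0.110 gives R_L ≥ R_th(1/0.110 − 1) = 118.3 × 8.091 = 957 Ω.

R_L(min) ≈ 957 Ω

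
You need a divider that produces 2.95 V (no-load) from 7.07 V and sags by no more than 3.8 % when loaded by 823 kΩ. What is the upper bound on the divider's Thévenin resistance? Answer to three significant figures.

R_th ≤ 32.5 kΩ

Loading drop = R_th/(R_th + R_L) ≤ 0.0380, so R_th ≤ R_L · ε/(1−ε) = 823 kΩ × 0.0380/0.9620 = 32.5 kΩ.
(Any R1, R2 with R2/(R1+R2) = 0.417 and R1‖R2 ≤ 32.5 kΩ will meet the spec.)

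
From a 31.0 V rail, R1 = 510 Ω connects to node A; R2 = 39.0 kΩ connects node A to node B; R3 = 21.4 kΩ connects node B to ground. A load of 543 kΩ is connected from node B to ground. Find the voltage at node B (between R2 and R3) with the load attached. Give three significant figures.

At node B, R3 is in parallel with the load: R3‖R_L = 20590 Ω.
Below node A the resistance is R2 + (R3‖R_L) = 59590 Ω, so V_A = 31.0 × 59590/60100 = 30.74 V.
Then V_B = V_A × (R3‖R_L)/(R2 + R3‖R_L) = 30.74 × 20590/59590 = 10.6 V.

V ≈ 10.6 V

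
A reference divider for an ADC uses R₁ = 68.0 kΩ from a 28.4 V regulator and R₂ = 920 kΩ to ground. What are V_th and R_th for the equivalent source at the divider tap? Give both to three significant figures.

V_th is the open-circuit tap voltage: 28.4 × 920/(68.0 + 920) = 26.4 V.
With the supply zeroed, R₁ and R₂ appear in parallel from the tap: R_th = R₁‖R₂ = (68.0 × 920)/988.0 = 63.3 kΩ.

V_th = 26.4 V, R_th = 63.3 kΩ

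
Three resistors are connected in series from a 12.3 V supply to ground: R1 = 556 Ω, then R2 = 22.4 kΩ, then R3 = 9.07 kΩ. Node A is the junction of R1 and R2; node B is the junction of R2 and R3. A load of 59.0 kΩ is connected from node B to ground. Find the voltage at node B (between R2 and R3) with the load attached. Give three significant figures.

At node B, R3 is in parallel with the load: R3‖R_L = 7861 Ω.
Below node A the resistance is R2 + (R3‖R_L) = 30260 Ω, so V_A = 12.3 × 30260/30820 = 12.08 V.
Then V_B = V_A × (R3‖R_L)/(R2 + R3‖R_L) = 12.08 × 7861/30260 = 3.14 V.

V ≈ 3.14 V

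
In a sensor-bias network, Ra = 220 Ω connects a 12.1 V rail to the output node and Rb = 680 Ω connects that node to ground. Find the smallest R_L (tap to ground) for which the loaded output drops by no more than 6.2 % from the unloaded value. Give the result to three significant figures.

Output resistance R_th = Ra‖Rb = (220 × 680)/900.0 = 166.2 Ω.
The fractional drop is R_th/(R_th + R_L); requiring this ≤ 0.0620 gives R_L ≥ R_th(1/0.0620 − 1) = 166.2 × 15.13 = 2.51 kΩ.

R_L(min) ≈ 2.51 kΩ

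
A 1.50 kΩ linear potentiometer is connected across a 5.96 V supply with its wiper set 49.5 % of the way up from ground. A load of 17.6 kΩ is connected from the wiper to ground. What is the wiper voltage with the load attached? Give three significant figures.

The wiper splits the pot into (1−α)R = 757.5 Ω above and αR = 742.5 Ω below.
Lower section ‖ load = 712.4 Ω.
V_wiper = 5.96 × 712.4/(757.5 + 712.4) = 2.89 V.

V ≈ 2.89 V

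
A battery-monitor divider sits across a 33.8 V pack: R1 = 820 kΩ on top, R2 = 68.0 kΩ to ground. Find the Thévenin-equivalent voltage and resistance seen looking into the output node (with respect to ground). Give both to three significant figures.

V_th is the open-circuit tap voltage: 33.8 × 68.0/(820 + 68.0) = 2.59 V.
With the supply zeroed, R1 and R2 appear in parallel from the tap: R_th = R1‖R2 = (820 × 68.0)/888.0 = 62.8 kΩ.

V_th = 2.59 V, R_th = 62.8 kΩ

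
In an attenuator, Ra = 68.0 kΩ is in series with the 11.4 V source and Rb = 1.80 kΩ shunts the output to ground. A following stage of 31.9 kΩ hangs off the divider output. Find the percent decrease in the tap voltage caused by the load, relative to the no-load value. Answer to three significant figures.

5.21 %

The divider's output (Thévenin) resistance is Ra‖Rb = 1.754 kΩ.
Fractional drop under load = R_th/(R_th + R_L) = 1.754 / (1.754 + 31.9) = 0.05211.
So the output falls by 5.21 %.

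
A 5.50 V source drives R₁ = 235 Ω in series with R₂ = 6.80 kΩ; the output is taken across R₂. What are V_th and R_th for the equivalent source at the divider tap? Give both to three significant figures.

V_th is the open-circuit tap voltage: 5.50 × 6800/(235 + 6800) = 5.32 V.
With the supply zeroed, R₁ and R₂ appear in parallel from the tap: R_th = R₁‖R₂ = (235 × 6800)/7035 = 227 Ω.

V_th = 5.32 V, R_th = 227 Ω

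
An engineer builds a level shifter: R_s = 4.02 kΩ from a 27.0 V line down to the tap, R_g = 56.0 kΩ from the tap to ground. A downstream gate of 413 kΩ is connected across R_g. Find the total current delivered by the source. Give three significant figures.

R_g‖R_L = 49.31 kΩ, so the source sees R_s + R_g‖R_L = 53.33 kΩ.
I = 27.0 V / 53.33 kΩ = 0.506 mA.

I ≈ 0.506 mA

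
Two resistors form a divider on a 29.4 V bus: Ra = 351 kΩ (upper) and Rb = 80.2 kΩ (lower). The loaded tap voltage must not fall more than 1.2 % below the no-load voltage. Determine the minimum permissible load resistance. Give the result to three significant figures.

Output resistance R_th = Ra‖Rb = (351 × 80.2)/431.2 = 65.28 kΩ.
The fractional drop is R_th/(R_th + R_L); requiring this ≤ 0.0120 gives R_L ≥ R_th(1/0.0120 − 1) = 65.28 × 82.33 = 5.37 MΩ.

R_L(min) ≈ 5.37 MΩ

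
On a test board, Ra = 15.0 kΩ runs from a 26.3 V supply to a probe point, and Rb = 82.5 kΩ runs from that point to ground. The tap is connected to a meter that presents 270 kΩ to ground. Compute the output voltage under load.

V_out ≈ 21.3 V

The load sits in parallel with Rb: Rb‖R_L = (82.5 × 270) / (82.5 + 270) = 63.19 kΩ.
V_out = 26.3 × 63.19 / (15.0 + 63.19) = 26.3 × 63.19/78.19 = 21.3 V.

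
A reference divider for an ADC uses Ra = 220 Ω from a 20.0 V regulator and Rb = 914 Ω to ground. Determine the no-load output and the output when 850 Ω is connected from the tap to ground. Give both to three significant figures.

Open-circuit: V = 20.0 × 914/(220 + 914) = 16.1 V.
With the load, Rb becomes Rb‖R_L = 440.4 Ω, so V = 20.0 × 440.4/660.4 = 13.3 V.

Unloaded: 16.1 V; loaded: 13.3 V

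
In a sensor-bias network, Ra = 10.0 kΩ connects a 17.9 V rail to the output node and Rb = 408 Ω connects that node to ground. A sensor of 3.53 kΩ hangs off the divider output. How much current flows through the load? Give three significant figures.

I_L ≈ 0.179 mA

Rb‖R_L = 365.7 Ω; V_out = 17.9 × 365.7/10370 = 0.6316 V.
I_L = V_out / R_L = 0.6316 / 3.53 kΩ = 0.179 mA.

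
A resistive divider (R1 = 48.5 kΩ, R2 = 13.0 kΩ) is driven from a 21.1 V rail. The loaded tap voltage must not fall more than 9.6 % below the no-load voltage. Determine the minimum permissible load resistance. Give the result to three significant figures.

Output resistance R_th = R1‖R2 = (48.5 × 13.0)/61.50 = 10.25 kΩ.
The fractional drop is R_th/(R_th + R_L); requiring this ≤ 0.0960 gives R_L ≥ R_th(1/0.0960 − 1) = 10.25 × 9.417 = 96.5 kΩ.

R_L(min) ≈ 96.5 kΩ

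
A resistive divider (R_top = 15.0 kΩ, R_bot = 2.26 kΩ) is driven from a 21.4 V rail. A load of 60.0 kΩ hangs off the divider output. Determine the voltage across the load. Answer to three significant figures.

V_out ≈ 2.71 V

The load sits in parallel with R_bot: R_bot‖R_L = (2.26 × 60.0) / (2.26 + 60.0) = 2.178 kΩ.
V_out = 21.4 × 2.178 / (15.0 + 2.178) = 21.4 × 2.178/17.18 = 2.71 V.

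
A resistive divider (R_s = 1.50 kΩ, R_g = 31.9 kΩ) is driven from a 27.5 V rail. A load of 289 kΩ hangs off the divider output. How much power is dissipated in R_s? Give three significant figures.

P ≈ 1.24 mW

Total resistance from the source is R_s + (R_g‖R_L) = 30.23 kΩ, so I = 27.5/30.23 kΩ = 0.9097 mA.
P = I²·R_s = (0.9097 mA)² × 1.50 kΩ = 1.24 mW.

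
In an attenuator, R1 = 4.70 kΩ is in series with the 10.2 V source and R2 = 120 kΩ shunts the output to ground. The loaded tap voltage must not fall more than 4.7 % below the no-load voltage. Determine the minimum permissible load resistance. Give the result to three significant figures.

Output resistance R_th = R1‖R2 = (4.70 × 120)/124.7 = 4.523 kΩ.
The fractional drop is R_th/(R_th + R_L); requiring this ≤ 0.0470 gives R_L ≥ R_th(1/0.0470 − 1) = 4.523 × 20.28 = 91.7 kΩ.

R_L(min) ≈ 91.7 kΩ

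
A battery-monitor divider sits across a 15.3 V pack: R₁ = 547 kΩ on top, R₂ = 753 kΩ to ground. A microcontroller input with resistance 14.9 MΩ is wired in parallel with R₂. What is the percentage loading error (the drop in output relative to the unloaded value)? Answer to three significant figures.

The divider's output (Thévenin) resistance is R₁‖R₂ = 316.8 kΩ.
Fractional drop under load = R_th/(R_th + R_L) = 316.8 / (316.8 + 14900) = 0.02082.
So the output falls by 2.08 %.

2.08 %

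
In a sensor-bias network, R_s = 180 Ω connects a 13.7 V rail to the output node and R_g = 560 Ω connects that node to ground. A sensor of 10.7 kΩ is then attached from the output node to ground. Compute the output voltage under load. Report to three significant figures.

V_out ≈ 10.2 V

The load sits in parallel with R_g: R_g‖R_L = (560 × 10700) / (560 + 10700) = 532.1 Ω.
V_out = 13.7 × 532.1 / (180 + 532.1) = 13.7 × 532.1/712.1 = 10.2 V.
(Unloaded it would have been 10.4 V.)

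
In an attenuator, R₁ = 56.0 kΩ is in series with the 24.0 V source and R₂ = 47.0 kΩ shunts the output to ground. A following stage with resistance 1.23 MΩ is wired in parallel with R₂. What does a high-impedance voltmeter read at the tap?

V_out ≈ 10.7 V

The load sits in parallel with R₂: R₂‖R_L = (47.0 × 1230) / (47.0 + 1230) = 45.27 kΩ.
V_out = 24.0 × 45.27 / (56.0 + 45.27) = 24.0 × 45.27/101.3 = 10.7 V.
(Unloaded it would have been 11.0 V.)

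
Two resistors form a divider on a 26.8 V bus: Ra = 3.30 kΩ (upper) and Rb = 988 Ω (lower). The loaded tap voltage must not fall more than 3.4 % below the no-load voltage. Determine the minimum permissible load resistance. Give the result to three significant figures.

Output resistance R_th = Ra‖Rb = (3300 × 988)/4288 = 760.4 Ω.
The fractional drop is R_th/(R_th + R_L); requiring this ≤ 0.0340 gives R_L ≥ R_th(1/0.0340 − 1) = 760.4 × 28.41 = 21.6 kΩ.

R_L(min) ≈ 21.6 kΩ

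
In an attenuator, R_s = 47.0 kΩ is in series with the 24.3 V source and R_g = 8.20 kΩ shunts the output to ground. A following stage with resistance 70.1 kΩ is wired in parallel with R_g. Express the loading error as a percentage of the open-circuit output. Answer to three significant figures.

The divider's output (Thévenin) resistance is R_s‖R_g = 6.982 kΩ.
Fractional drop under load = R_th/(R_th + R_L) = 6.982 / (6.982 + 70.1) = 0.09058.
So the output falls by 9.06 %.

9.06 %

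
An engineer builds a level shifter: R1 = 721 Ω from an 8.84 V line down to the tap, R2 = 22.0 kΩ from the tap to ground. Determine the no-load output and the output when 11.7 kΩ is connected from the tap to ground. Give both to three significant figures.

Open-circuit: V = 8.84 × 22000/(721 + 22000) = 8.56 V.
With the load, R2 becomes R2‖R_L = 7638 Ω, so V = 8.84 × 7638/8359 = 8.08 V.

Unloaded: 8.56 V; loaded: 8.08 V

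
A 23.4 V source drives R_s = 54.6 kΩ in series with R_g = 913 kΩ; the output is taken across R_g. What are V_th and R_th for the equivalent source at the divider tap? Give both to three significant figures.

V_th is the open-circuit tap voltage: 23.4 × 913/(54.6 + 913) = 22.1 V.
With the supply zeroed, R_s and R_g appear in parallel from the tap: R_th = R_s‖R_g = (54.6 × 913)/967.6 = 51.5 kΩ.

V_th = 22.1 V, R_th = 51.5 kΩ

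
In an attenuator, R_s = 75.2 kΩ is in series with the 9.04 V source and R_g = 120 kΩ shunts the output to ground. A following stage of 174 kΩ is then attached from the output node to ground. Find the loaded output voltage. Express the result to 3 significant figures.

The load sits in parallel with R_g: R_g‖R_L = (120 × 174) / (120 + 174) = 71.02 kΩ.
V_out = 9.04 × 71.02 / (75.2 + 71.02) = 9.04 × 71.02/146.2 = 4.39 V.

V_out ≈ 4.39 V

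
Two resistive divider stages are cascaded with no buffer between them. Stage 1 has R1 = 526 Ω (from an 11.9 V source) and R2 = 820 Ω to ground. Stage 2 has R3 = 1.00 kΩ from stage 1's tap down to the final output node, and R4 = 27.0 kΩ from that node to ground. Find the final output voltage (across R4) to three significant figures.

V_out ≈ 6.91 V

Stage 2 presents R3+R4 = 28000 Ω as a load on stage 1's tap.
Stage 1's lower leg becomes R2‖(R3+R4) = 796.7 Ω, so V_mid = 11.9 × 796.7/1323 = 7.168 V.
Stage 2 is itself unloaded: V_out = V_mid × R4/(R3+R4) = 7.168 × 27000/28000 = 6.91 V.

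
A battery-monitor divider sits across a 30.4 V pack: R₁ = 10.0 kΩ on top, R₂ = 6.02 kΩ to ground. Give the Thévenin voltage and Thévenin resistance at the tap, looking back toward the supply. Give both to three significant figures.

V_th is the open-circuit tap voltage: 30.4 × 6.02/(10.0 + 6.02) = 11.4 V.
With the supply zeroed, R₁ and R₂ appear in parallel from the tap: R_th = R₁‖R₂ = (10.0 × 6.02)/16.02 = 3.76 kΩ.

V_th = 11.4 V, R_th = 3.76 kΩ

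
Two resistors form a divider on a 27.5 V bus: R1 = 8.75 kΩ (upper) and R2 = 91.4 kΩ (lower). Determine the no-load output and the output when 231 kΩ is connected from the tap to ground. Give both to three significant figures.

Open-circuit: V = 27.5 × 91.4/(8.75 + 91.4) = 25.1 V.
With the load, R2 becomes R2‖R_L = 65.49 kΩ, so V = 27.5 × 65.49/74.24 = 24.3 V.

Unloaded: 25.1 V; loaded: 24.3 V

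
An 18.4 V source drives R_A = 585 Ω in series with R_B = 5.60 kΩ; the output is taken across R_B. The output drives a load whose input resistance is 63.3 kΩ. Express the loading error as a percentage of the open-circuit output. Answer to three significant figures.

The divider's output (Thévenin) resistance is R_A‖R_B = 529.7 Ω.
Fractional drop under load = R_th/(R_th + R_L) = 529.7 / (529.7 + 63300) = 0.008298.
So the output falls by 0.830 %.

0.830 %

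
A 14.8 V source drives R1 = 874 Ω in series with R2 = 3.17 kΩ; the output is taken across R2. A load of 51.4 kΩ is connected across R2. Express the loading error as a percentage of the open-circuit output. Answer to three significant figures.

1.32 %

The divider's output (Thévenin) resistance is R1‖R2 = 685.1 Ω.
Fractional drop under load = R_th/(R_th + R_L) = 685.1 / (685.1 + 51400) = 0.01315.
So the output falls by 1.32 %.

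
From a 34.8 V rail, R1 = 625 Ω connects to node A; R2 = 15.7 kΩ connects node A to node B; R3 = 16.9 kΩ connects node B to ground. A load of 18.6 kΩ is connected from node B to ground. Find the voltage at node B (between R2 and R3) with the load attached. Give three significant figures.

At node B, R3 is in parallel with the load: R3‖R_L = 8855 Ω.
Below node A the resistance is R2 + (R3‖R_L) = 24550 Ω, so V_A = 34.8 × 24550/25180 = 33.94 V.
Then V_B = V_A × (R3‖R_L)/(R2 + R3‖R_L) = 33.94 × 8855/24550 = 12.2 V.

V ≈ 12.2 V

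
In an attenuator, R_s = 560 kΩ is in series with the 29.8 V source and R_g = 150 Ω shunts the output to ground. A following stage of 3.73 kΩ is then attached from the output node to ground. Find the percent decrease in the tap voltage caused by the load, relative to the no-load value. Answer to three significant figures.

The divider's output (Thévenin) resistance is R_s‖R_g = 150.0 Ω.
Fractional drop under load = R_th/(R_th + R_L) = 150.0 / (150.0 + 3730) = 0.03865.
So the output falls by 3.86 %.

3.86 %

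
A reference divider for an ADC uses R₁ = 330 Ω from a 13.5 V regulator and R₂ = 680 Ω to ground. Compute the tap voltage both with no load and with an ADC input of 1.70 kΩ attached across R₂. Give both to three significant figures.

Open-circuit: V = 13.5 × 680/(330 + 680) = 9.09 V.
With the load, R₂ becomes R₂‖R_L = 485.7 Ω, so V = 13.5 × 485.7/815.7 = 8.04 V.

Unloaded: 9.09 V; loaded: 8.04 V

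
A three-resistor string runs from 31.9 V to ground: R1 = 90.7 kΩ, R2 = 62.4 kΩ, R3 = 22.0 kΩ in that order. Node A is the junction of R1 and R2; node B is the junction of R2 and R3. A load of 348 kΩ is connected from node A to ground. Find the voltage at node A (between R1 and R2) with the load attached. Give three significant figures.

Below node A the series string R2+R3 = 84.40 kΩ sits in parallel with the 348 kΩ load: 67.93 kΩ.
V_A = 31.9 × 67.93/(90.7 + 67.93) = 13.7 V.

V ≈ 13.7 V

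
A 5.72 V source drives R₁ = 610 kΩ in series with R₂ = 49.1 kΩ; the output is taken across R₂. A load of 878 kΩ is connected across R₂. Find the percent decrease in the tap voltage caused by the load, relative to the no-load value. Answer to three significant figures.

The divider's output (Thévenin) resistance is R₁‖R₂ = 45.44 kΩ.
Fractional drop under load = R_th/(R_th + R_L) = 45.44 / (45.44 + 878) = 0.04921.
So the output falls by 4.92 %.

4.92 %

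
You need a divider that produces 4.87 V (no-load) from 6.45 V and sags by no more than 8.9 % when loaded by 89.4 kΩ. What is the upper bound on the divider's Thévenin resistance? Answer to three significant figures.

R_th ≤ 8.73 kΩ

Loading drop = R_th/(R_th + R_L) ≤ 0.0890, so R_th ≤ R_L · ε/(1−ε) = 89.4 kΩ × 0.0890/0.9110 = 8.73 kΩ.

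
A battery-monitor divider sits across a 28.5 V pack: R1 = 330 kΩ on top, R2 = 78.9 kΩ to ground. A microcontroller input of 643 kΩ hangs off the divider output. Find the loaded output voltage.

The load sits in parallel with R2: R2‖R_L = (78.9 × 643) / (78.9 + 643) = 70.28 kΩ.
V_out = 28.5 × 70.28 / (330 + 70.28) = 28.5 × 70.28/400.3 = 5.00 V.
(Unloaded it would have been 5.50 V.)

V_out ≈ 5.00 V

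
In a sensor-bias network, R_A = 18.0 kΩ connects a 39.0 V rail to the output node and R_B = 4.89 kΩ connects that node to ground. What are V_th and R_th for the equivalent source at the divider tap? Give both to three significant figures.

V_th = 8.33 V, R_th = 3.85 kΩ

V_th is the open-circuit tap voltage: 39.0 × 4.89/(18.0 + 4.89) = 8.33 V.
With the supply zeroed, R_A and R_B appear in parallel from the tap: R_th = R_A‖R_B = (18.0 × 4.89)/22.89 = 3.85 kΩ.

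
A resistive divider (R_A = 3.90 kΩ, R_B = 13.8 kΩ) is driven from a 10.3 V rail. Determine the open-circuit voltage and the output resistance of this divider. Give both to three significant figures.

V_th is the open-circuit tap voltage: 10.3 × 13.8/(3.90 + 13.8) = 8.03 V.
With the supply zeroed, R_A and R_B appear in parallel from the tap: R_th = R_A‖R_B = (3.90 × 13.8)/17.70 = 3.04 kΩ.

V_th = 8.03 V, R_th = 3.04 kΩ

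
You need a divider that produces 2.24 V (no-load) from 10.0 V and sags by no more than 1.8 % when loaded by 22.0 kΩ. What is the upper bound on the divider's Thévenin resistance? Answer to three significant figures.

Loading drop = R_th/(R_th + R_L) ≤ 0.0180, so R_th ≤ R_L · ε/(1−ε) = 22.0 kΩ × 0.0180/0.9820 = 403 Ω.
(Any R1, R2 with R2/(R1+R2) = 0.224 and R1‖R2 ≤ 403 Ω will meet the spec.)

R_th ≤ 403 Ω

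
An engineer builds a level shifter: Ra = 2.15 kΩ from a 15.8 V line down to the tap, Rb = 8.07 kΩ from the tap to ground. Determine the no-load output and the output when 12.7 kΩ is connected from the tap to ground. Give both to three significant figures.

Open-circuit: V = 15.8 × 8.07/(2.15 + 8.07) = 12.5 V.
With the load, Rb becomes Rb‖R_L = 4.934 kΩ, so V = 15.8 × 4.934/7.084 = 11.0 V.

Unloaded: 12.5 V; loaded: 11.0 V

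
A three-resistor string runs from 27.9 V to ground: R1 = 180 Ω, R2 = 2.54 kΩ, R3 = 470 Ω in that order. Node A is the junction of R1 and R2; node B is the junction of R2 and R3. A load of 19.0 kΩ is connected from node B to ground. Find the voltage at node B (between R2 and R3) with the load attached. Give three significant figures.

At node B, R3 is in parallel with the load: R3‖R_L = 458.7 Ω.
Below node A the resistance is R2 + (R3‖R_L) = 2999 Ω, so V_A = 27.9 × 2999/3179 = 26.32 V.
Then V_B = V_A × (R3‖R_L)/(R2 + R3‖R_L) = 26.32 × 458.7/2999 = 4.03 V.

V ≈ 4.03 V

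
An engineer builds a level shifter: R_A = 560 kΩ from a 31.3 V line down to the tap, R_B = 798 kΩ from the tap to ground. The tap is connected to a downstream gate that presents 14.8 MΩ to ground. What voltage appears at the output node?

V_out ≈ 18.0 V

The load sits in parallel with R_B: R_B‖R_L = (798 × 14800) / (798 + 14800) = 757.2 kΩ.
V_out = 31.3 × 757.2 / (560 + 757.2) = 31.3 × 757.2/1317 = 18.0 V.
(Unloaded it would have been 18.4 V.)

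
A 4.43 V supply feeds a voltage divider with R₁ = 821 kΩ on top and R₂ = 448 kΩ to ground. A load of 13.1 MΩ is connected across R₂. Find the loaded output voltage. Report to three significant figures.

The load sits in parallel with R₂: R₂‖R_L = (448 × 13100) / (448 + 13100) = 433.2 kΩ.
V_out = 4.43 × 433.2 / (821 + 433.2) = 4.43 × 433.2/1254 = 1.53 V.
(Unloaded it would have been 1.56 V.)

V_out ≈ 1.53 V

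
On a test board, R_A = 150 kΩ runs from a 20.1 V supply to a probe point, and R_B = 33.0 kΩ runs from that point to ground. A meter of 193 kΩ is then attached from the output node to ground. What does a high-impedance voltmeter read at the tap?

The load sits in parallel with R_B: R_B‖R_L = (33.0 × 193) / (33.0 + 193) = 28.18 kΩ.
V_out = 20.1 × 28.18 / (150 + 28.18) = 20.1 × 28.18/178.2 = 3.18 V.

V_out ≈ 3.18 V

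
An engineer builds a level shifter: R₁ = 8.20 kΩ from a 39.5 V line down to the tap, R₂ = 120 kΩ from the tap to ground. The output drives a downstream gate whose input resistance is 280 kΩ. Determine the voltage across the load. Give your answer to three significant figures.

The load sits in parallel with R₂: R₂‖R_L = (120 × 280) / (120 + 280) = 84.00 kΩ.
V_out = 39.5 × 84.00 / (8.20 + 84.00) = 39.5 × 84.00/92.20 = 36.0 V.
(Unloaded it would have been 37.0 V.)

V_out ≈ 36.0 V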